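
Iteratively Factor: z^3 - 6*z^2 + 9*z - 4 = (z - 4)*(z^2 - 2*z + 1) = (z - 4)*(z - 1)*(z - 1)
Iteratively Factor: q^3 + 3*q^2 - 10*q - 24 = (q + 2)*(q^2 + q - 12) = (q + 2)*(q + 4)*(q - 3)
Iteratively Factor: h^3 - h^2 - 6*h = (h + 2)*(h^2 - 3*h) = h*(h + 2)*(h - 3)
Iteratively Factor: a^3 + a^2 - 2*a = (a + 2)*(a^2 - a) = (a - 1)*(a + 2)*(a)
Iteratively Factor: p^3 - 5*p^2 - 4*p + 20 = (p - 2)*(p^2 - 3*p - 10) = (p - 5)*(p - 2)*(p + 2)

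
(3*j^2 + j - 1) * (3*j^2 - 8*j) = 9*j^4 - 21*j^3 - 11*j^2 + 8*j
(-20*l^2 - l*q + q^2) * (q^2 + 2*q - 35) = -20*l^2*q^2 - 40*l^2*q + 700*l^2 - l*q^3 - 2*l*q^2 + 35*l*q + q^4 + 2*q^3 - 35*q^2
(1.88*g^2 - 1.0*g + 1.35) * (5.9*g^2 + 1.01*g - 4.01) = 11.092*g^4 - 4.0012*g^3 - 0.583799999999999*g^2 + 5.3735*g - 5.4135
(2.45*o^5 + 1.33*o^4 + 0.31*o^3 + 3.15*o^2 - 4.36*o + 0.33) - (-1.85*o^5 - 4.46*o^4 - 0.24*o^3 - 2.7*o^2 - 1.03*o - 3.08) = 4.3*o^5 + 5.79*o^4 + 0.55*o^3 + 5.85*o^2 - 3.33*o + 3.41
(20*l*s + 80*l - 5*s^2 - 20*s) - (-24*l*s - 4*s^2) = 44*l*s + 80*l - s^2 - 20*s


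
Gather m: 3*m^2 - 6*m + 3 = 3*m^2 - 6*m + 3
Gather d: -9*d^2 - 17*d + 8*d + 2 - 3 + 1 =-9*d^2 - 9*d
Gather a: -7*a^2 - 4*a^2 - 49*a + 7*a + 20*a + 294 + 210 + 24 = -11*a^2 - 22*a + 528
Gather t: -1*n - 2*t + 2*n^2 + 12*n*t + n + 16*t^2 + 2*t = 2*n^2 + 12*n*t + 16*t^2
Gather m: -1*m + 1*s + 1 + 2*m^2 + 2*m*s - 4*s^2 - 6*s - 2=2*m^2 + m*(2*s - 1) - 4*s^2 - 5*s - 1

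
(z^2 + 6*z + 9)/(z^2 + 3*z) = (z + 3)/z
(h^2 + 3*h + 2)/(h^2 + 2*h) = (h + 1)/h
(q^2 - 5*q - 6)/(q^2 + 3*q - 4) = (q^2 - 5*q - 6)/(q^2 + 3*q - 4)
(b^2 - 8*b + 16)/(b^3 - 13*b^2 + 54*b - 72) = (b - 4)/(b^2 - 9*b + 18)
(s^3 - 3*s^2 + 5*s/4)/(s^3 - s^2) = (s^2 - 3*s + 5/4)/(s*(s - 1))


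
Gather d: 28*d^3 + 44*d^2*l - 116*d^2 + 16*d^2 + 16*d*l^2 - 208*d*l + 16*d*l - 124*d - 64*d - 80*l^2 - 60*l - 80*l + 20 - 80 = 28*d^3 + d^2*(44*l - 100) + d*(16*l^2 - 192*l - 188) - 80*l^2 - 140*l - 60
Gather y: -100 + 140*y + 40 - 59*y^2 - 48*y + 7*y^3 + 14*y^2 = 7*y^3 - 45*y^2 + 92*y - 60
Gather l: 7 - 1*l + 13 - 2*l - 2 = 18 - 3*l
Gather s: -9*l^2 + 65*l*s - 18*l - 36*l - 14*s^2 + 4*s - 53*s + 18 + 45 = -9*l^2 - 54*l - 14*s^2 + s*(65*l - 49) + 63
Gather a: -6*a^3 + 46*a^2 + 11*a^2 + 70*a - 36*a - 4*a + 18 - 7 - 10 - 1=-6*a^3 + 57*a^2 + 30*a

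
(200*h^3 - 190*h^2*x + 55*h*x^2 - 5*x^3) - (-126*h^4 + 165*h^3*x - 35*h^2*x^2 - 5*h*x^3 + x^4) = 126*h^4 - 165*h^3*x + 200*h^3 + 35*h^2*x^2 - 190*h^2*x + 5*h*x^3 + 55*h*x^2 - x^4 - 5*x^3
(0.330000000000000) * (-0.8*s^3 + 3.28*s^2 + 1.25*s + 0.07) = -0.264*s^3 + 1.0824*s^2 + 0.4125*s + 0.0231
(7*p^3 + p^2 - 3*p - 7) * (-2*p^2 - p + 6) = -14*p^5 - 9*p^4 + 47*p^3 + 23*p^2 - 11*p - 42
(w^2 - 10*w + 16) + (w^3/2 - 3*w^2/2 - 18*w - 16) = w^3/2 - w^2/2 - 28*w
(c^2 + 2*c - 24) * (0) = 0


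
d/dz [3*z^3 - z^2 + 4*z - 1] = 9*z^2 - 2*z + 4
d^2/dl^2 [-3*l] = 0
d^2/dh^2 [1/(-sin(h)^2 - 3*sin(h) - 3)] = (4*sin(h)^4 + 9*sin(h)^3 - 9*sin(h)^2 - 27*sin(h) - 12)/(sin(h)^2 + 3*sin(h) + 3)^3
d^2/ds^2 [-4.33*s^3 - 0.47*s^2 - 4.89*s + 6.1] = -25.98*s - 0.94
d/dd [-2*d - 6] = -2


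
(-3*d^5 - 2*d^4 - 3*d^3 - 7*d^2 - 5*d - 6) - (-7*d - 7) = -3*d^5 - 2*d^4 - 3*d^3 - 7*d^2 + 2*d + 1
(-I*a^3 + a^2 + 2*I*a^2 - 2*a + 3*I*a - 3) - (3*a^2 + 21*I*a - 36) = -I*a^3 - 2*a^2 + 2*I*a^2 - 2*a - 18*I*a + 33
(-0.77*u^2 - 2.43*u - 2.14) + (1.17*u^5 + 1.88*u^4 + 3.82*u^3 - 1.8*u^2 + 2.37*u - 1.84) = 1.17*u^5 + 1.88*u^4 + 3.82*u^3 - 2.57*u^2 - 0.0600000000000001*u - 3.98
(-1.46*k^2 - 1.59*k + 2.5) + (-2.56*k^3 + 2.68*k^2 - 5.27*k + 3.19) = -2.56*k^3 + 1.22*k^2 - 6.86*k + 5.69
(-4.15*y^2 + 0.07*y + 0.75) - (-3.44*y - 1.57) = -4.15*y^2 + 3.51*y + 2.32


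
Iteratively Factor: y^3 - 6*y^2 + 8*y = (y - 2)*(y^2 - 4*y) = y*(y - 2)*(y - 4)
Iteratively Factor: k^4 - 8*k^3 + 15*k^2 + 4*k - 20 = (k - 5)*(k^3 - 3*k^2 + 4) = (k - 5)*(k - 2)*(k^2 - k - 2) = (k - 5)*(k - 2)^2*(k + 1)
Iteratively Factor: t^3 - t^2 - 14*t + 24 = (t + 4)*(t^2 - 5*t + 6) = (t - 2)*(t + 4)*(t - 3)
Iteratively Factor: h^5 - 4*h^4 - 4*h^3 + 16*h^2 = (h - 2)*(h^4 - 2*h^3 - 8*h^2) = (h - 4)*(h - 2)*(h^3 + 2*h^2) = h*(h - 4)*(h - 2)*(h^2 + 2*h) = h^2*(h - 4)*(h - 2)*(h + 2)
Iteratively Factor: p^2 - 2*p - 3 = (p + 1)*(p - 3)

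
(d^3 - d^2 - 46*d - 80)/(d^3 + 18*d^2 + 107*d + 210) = (d^2 - 6*d - 16)/(d^2 + 13*d + 42)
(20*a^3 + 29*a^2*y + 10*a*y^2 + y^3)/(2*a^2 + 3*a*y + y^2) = (20*a^2 + 9*a*y + y^2)/(2*a + y)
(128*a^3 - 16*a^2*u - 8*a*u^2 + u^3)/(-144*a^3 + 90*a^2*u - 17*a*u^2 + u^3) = (-16*a^2 + u^2)/(18*a^2 - 9*a*u + u^2)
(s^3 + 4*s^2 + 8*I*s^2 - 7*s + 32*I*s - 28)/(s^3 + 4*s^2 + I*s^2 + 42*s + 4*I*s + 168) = (s + I)/(s - 6*I)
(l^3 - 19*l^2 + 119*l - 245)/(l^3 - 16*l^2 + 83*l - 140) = (l - 7)/(l - 4)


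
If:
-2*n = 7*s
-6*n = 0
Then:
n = 0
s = 0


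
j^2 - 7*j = j*(j - 7)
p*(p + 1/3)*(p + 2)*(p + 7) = p^4 + 28*p^3/3 + 17*p^2 + 14*p/3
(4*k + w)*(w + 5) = 4*k*w + 20*k + w^2 + 5*w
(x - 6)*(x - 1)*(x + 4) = x^3 - 3*x^2 - 22*x + 24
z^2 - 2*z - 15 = (z - 5)*(z + 3)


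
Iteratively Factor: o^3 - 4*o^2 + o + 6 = (o - 3)*(o^2 - o - 2) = (o - 3)*(o + 1)*(o - 2)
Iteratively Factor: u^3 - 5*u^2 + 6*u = (u - 3)*(u^2 - 2*u) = u*(u - 3)*(u - 2)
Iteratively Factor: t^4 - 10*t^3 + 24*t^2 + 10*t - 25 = (t + 1)*(t^3 - 11*t^2 + 35*t - 25) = (t - 5)*(t + 1)*(t^2 - 6*t + 5) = (t - 5)*(t - 1)*(t + 1)*(t - 5)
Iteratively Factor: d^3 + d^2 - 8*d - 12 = (d - 3)*(d^2 + 4*d + 4) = (d - 3)*(d + 2)*(d + 2)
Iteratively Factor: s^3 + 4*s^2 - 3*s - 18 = (s + 3)*(s^2 + s - 6) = (s + 3)^2*(s - 2)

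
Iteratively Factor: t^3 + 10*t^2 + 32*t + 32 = (t + 2)*(t^2 + 8*t + 16) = (t + 2)*(t + 4)*(t + 4)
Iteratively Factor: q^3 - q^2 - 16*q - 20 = (q + 2)*(q^2 - 3*q - 10) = (q + 2)^2*(q - 5)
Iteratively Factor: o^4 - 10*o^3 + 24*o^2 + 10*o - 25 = (o - 1)*(o^3 - 9*o^2 + 15*o + 25) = (o - 1)*(o + 1)*(o^2 - 10*o + 25) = (o - 5)*(o - 1)*(o + 1)*(o - 5)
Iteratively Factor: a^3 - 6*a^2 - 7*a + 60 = (a + 3)*(a^2 - 9*a + 20) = (a - 4)*(a + 3)*(a - 5)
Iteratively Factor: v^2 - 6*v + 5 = (v - 5)*(v - 1)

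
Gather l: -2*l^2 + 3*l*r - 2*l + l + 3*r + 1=-2*l^2 + l*(3*r - 1) + 3*r + 1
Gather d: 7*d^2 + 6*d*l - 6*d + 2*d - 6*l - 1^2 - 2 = 7*d^2 + d*(6*l - 4) - 6*l - 3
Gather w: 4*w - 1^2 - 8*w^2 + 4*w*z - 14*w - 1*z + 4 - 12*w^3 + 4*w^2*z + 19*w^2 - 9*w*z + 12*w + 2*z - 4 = -12*w^3 + w^2*(4*z + 11) + w*(2 - 5*z) + z - 1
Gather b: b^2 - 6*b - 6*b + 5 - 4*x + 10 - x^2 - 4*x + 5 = b^2 - 12*b - x^2 - 8*x + 20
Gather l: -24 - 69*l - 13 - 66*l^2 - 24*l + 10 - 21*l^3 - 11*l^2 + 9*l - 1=-21*l^3 - 77*l^2 - 84*l - 28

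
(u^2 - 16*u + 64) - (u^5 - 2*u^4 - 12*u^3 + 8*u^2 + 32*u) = -u^5 + 2*u^4 + 12*u^3 - 7*u^2 - 48*u + 64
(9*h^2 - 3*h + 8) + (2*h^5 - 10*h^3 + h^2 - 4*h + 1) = 2*h^5 - 10*h^3 + 10*h^2 - 7*h + 9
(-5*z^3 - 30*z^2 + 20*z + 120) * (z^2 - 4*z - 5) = -5*z^5 - 10*z^4 + 165*z^3 + 190*z^2 - 580*z - 600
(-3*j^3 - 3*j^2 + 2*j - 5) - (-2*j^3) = -j^3 - 3*j^2 + 2*j - 5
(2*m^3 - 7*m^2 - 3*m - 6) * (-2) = -4*m^3 + 14*m^2 + 6*m + 12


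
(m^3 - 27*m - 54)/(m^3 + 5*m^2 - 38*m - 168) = (m^2 + 6*m + 9)/(m^2 + 11*m + 28)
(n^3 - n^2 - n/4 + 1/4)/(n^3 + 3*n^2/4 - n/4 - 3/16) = 4*(n - 1)/(4*n + 3)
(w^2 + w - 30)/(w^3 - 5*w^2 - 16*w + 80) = (w + 6)/(w^2 - 16)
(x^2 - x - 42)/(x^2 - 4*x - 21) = (x + 6)/(x + 3)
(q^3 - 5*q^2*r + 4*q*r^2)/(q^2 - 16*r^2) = q*(q - r)/(q + 4*r)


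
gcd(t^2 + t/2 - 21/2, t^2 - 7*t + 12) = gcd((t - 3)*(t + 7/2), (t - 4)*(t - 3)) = t - 3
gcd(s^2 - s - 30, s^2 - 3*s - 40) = s + 5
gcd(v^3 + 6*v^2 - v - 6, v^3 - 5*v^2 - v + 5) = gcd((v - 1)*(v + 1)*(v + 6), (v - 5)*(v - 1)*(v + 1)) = v^2 - 1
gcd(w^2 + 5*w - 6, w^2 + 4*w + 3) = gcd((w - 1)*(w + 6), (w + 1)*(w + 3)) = 1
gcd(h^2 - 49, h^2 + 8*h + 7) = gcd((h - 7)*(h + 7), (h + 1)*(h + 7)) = h + 7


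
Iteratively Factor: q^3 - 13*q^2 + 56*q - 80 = (q - 5)*(q^2 - 8*q + 16) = (q - 5)*(q - 4)*(q - 4)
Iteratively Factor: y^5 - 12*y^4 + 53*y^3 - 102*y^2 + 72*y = (y - 3)*(y^4 - 9*y^3 + 26*y^2 - 24*y) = (y - 3)*(y - 2)*(y^3 - 7*y^2 + 12*y) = (y - 3)^2*(y - 2)*(y^2 - 4*y) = y*(y - 3)^2*(y - 2)*(y - 4)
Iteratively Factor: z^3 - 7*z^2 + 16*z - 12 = (z - 2)*(z^2 - 5*z + 6) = (z - 3)*(z - 2)*(z - 2)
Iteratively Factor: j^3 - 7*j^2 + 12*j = (j - 3)*(j^2 - 4*j) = (j - 4)*(j - 3)*(j)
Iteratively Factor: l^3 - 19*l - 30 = (l - 5)*(l^2 + 5*l + 6) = (l - 5)*(l + 3)*(l + 2)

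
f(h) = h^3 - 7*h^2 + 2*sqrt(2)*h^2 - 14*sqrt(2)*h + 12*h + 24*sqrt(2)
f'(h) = 3*h^2 - 14*h + 4*sqrt(2)*h - 14*sqrt(2) + 12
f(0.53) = 28.78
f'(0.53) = -11.38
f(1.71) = 13.41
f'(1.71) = -13.29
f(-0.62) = 36.93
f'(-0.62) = -1.47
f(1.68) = 13.81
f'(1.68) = -13.35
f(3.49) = -1.58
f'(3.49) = -0.38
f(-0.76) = 37.02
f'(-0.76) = 0.27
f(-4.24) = -84.21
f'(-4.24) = 81.51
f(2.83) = 1.13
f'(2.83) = -7.38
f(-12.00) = -2201.18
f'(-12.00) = 524.32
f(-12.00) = -2201.18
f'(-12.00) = 524.32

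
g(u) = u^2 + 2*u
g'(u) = 2*u + 2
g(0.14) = 0.30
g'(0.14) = 2.28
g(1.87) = 7.24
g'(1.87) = 5.74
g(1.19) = 3.80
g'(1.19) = 4.38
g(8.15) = 82.72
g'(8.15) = 18.30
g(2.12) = 8.73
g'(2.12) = 6.24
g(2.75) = 13.06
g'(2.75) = 7.50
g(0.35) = 0.82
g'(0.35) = 2.70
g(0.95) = 2.80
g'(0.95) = 3.90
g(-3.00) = 3.00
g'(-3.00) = -4.00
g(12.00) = 168.00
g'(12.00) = 26.00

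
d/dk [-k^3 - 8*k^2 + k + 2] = -3*k^2 - 16*k + 1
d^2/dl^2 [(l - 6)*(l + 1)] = 2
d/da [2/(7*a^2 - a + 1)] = 2*(1 - 14*a)/(7*a^2 - a + 1)^2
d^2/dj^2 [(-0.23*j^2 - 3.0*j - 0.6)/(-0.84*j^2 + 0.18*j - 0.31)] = (4.303152*j^3 + 2.180808*j^2 - 5.23152*j + 0.105406)/(0.592704*j^6 - 0.381024*j^5 + 0.737856*j^4 - 0.287064*j^3 + 0.272304*j^2 - 0.051894*j + 0.029791)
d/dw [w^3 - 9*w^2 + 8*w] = 3*w^2 - 18*w + 8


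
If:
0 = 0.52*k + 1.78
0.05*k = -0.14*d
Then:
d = 1.22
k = -3.42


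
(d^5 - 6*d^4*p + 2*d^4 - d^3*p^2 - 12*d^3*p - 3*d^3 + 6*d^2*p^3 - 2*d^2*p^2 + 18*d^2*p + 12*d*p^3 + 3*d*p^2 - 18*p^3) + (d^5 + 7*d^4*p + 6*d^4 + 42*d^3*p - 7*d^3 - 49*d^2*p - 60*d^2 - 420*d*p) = 2*d^5 + d^4*p + 8*d^4 - d^3*p^2 + 30*d^3*p - 10*d^3 + 6*d^2*p^3 - 2*d^2*p^2 - 31*d^2*p - 60*d^2 + 12*d*p^3 + 3*d*p^2 - 420*d*p - 18*p^3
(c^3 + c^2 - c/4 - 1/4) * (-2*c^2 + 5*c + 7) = -2*c^5 + 3*c^4 + 25*c^3/2 + 25*c^2/4 - 3*c - 7/4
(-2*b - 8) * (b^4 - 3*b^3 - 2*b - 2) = -2*b^5 - 2*b^4 + 24*b^3 + 4*b^2 + 20*b + 16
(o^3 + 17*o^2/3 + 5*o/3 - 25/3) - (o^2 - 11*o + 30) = o^3 + 14*o^2/3 + 38*o/3 - 115/3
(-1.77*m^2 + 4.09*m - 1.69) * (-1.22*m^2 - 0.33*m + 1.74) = 2.1594*m^4 - 4.4057*m^3 - 2.3677*m^2 + 7.6743*m - 2.9406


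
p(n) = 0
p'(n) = 0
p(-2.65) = 0.00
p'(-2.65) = 0.00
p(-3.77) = 0.00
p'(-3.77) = 0.00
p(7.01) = 0.00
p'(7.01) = 0.00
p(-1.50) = 0.00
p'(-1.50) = 0.00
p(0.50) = 0.00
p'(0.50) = 0.00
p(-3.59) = 0.00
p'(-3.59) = 0.00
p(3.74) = 0.00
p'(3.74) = 0.00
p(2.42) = 0.00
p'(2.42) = 0.00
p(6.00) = 0.00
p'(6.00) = 0.00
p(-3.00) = 0.00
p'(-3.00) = 0.00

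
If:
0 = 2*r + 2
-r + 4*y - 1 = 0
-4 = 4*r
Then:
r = -1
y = 0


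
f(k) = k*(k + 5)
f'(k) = 2*k + 5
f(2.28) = 16.60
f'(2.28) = 9.56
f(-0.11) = -0.54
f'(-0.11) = 4.78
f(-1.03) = -4.09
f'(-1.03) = 2.94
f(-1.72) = -5.64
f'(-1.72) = 1.56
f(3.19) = 26.13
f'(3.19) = 11.38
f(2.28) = 16.60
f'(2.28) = 9.56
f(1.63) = 10.81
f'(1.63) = 8.26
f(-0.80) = -3.36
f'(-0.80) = 3.40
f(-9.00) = 36.00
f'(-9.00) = -13.00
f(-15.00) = 150.00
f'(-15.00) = -25.00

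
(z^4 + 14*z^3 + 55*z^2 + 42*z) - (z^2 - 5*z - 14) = z^4 + 14*z^3 + 54*z^2 + 47*z + 14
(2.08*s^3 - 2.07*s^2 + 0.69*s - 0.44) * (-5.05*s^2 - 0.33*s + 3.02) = -10.504*s^5 + 9.7671*s^4 + 3.4802*s^3 - 4.2571*s^2 + 2.229*s - 1.3288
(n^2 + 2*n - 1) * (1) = n^2 + 2*n - 1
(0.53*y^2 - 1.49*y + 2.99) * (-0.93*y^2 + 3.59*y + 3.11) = -0.4929*y^4 + 3.2884*y^3 - 6.4815*y^2 + 6.1002*y + 9.2989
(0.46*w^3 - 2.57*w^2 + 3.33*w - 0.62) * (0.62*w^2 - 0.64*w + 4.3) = 0.2852*w^5 - 1.8878*w^4 + 5.6874*w^3 - 13.5666*w^2 + 14.7158*w - 2.666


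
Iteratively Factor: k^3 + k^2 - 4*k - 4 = (k + 2)*(k^2 - k - 2) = (k + 1)*(k + 2)*(k - 2)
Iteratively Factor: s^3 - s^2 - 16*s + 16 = (s + 4)*(s^2 - 5*s + 4) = (s - 1)*(s + 4)*(s - 4)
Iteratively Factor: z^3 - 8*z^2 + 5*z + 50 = (z - 5)*(z^2 - 3*z - 10) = (z - 5)^2*(z + 2)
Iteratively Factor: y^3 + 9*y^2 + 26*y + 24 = (y + 3)*(y^2 + 6*y + 8) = (y + 2)*(y + 3)*(y + 4)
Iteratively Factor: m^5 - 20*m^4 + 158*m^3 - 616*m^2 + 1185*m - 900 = (m - 5)*(m^4 - 15*m^3 + 83*m^2 - 201*m + 180) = (m - 5)*(m - 3)*(m^3 - 12*m^2 + 47*m - 60) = (m - 5)*(m - 3)^2*(m^2 - 9*m + 20) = (m - 5)^2*(m - 3)^2*(m - 4)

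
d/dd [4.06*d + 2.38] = 4.06000000000000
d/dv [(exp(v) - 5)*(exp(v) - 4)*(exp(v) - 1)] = (3*exp(2*v) - 20*exp(v) + 29)*exp(v)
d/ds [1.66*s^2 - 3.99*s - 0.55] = 3.32*s - 3.99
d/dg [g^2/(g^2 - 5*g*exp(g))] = 5*(g - 1)*exp(g)/(g - 5*exp(g))^2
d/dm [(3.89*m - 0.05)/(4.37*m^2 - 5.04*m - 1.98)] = (-16.9993*m^2 + 0.437000000000001*m - 7.9542)/(19.0969*m^4 - 44.0496*m^3 + 8.0964*m^2 + 19.9584*m + 3.9204)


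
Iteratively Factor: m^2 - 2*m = (m)*(m - 2)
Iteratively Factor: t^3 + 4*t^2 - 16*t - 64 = (t + 4)*(t^2 - 16) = (t + 4)^2*(t - 4)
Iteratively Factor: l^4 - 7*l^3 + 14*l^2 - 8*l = (l - 2)*(l^3 - 5*l^2 + 4*l) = (l - 4)*(l - 2)*(l^2 - l) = l*(l - 4)*(l - 2)*(l - 1)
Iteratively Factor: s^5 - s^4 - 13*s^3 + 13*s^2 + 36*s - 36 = (s + 3)*(s^4 - 4*s^3 - s^2 + 16*s - 12) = (s - 2)*(s + 3)*(s^3 - 2*s^2 - 5*s + 6) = (s - 2)*(s - 1)*(s + 3)*(s^2 - s - 6) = (s - 3)*(s - 2)*(s - 1)*(s + 3)*(s + 2)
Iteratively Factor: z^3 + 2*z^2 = (z)*(z^2 + 2*z) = z^2*(z + 2)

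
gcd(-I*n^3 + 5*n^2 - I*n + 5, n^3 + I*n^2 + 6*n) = 1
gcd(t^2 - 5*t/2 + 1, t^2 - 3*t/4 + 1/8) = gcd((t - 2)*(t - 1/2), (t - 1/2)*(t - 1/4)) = t - 1/2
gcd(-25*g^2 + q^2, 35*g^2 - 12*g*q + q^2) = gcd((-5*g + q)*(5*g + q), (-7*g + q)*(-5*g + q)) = -5*g + q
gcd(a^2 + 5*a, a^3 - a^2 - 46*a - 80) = a + 5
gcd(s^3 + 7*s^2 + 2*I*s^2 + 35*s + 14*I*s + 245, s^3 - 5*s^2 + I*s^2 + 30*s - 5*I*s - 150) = s - 5*I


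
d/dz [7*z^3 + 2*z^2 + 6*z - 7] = 21*z^2 + 4*z + 6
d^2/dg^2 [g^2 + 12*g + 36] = 2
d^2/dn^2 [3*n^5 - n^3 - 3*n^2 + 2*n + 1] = 60*n^3 - 6*n - 6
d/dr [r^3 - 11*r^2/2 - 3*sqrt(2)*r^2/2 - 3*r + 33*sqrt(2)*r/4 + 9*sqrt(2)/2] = 3*r^2 - 11*r - 3*sqrt(2)*r - 3 + 33*sqrt(2)/4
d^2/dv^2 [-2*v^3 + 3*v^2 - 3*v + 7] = 6 - 12*v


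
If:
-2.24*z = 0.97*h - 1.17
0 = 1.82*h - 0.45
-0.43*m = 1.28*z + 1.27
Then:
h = 0.25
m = -4.19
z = 0.42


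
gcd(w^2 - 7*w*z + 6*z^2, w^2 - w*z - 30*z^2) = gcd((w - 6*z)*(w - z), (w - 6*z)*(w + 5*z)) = -w + 6*z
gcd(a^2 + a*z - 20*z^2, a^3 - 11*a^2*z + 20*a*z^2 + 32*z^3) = -a + 4*z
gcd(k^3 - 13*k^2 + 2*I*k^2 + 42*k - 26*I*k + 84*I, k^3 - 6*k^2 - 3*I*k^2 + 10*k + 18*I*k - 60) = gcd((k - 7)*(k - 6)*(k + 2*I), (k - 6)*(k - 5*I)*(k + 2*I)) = k^2 + k*(-6 + 2*I) - 12*I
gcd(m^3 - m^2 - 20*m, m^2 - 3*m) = m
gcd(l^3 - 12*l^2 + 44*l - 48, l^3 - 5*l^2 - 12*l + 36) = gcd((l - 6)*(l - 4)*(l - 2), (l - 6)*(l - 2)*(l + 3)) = l^2 - 8*l + 12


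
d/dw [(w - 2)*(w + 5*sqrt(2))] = 2*w - 2 + 5*sqrt(2)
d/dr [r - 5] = 1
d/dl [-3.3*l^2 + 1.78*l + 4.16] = 1.78 - 6.6*l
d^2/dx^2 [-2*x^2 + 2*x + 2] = -4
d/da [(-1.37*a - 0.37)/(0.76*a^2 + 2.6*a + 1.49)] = (1.0412*a^2 + 0.5624*a - 1.0793)/(0.5776*a^4 + 3.952*a^3 + 9.0248*a^2 + 7.748*a + 2.2201)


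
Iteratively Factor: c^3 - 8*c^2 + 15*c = (c)*(c^2 - 8*c + 15) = c*(c - 5)*(c - 3)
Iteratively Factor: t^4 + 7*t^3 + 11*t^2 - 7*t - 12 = (t + 3)*(t^3 + 4*t^2 - t - 4) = (t + 3)*(t + 4)*(t^2 - 1) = (t - 1)*(t + 3)*(t + 4)*(t + 1)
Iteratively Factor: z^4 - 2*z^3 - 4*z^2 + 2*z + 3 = (z + 1)*(z^3 - 3*z^2 - z + 3) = (z - 1)*(z + 1)*(z^2 - 2*z - 3) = (z - 3)*(z - 1)*(z + 1)*(z + 1)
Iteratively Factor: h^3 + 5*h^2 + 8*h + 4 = (h + 1)*(h^2 + 4*h + 4) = (h + 1)*(h + 2)*(h + 2)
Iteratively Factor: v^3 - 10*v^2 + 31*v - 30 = (v - 5)*(v^2 - 5*v + 6) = (v - 5)*(v - 2)*(v - 3)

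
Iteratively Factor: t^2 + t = (t)*(t + 1)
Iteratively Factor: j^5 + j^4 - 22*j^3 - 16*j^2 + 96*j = (j + 3)*(j^4 - 2*j^3 - 16*j^2 + 32*j) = (j - 4)*(j + 3)*(j^3 + 2*j^2 - 8*j) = (j - 4)*(j - 2)*(j + 3)*(j^2 + 4*j) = j*(j - 4)*(j - 2)*(j + 3)*(j + 4)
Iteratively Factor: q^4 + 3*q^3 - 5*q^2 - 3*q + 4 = (q - 1)*(q^3 + 4*q^2 - q - 4) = (q - 1)*(q + 1)*(q^2 + 3*q - 4) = (q - 1)*(q + 1)*(q + 4)*(q - 1)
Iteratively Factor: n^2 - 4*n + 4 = (n - 2)*(n - 2)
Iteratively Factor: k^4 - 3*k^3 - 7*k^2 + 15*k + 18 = (k - 3)*(k^3 - 7*k - 6) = (k - 3)*(k + 2)*(k^2 - 2*k - 3) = (k - 3)^2*(k + 2)*(k + 1)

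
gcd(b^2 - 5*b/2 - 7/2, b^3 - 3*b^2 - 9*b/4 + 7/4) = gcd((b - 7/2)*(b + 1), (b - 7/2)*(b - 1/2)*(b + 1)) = b^2 - 5*b/2 - 7/2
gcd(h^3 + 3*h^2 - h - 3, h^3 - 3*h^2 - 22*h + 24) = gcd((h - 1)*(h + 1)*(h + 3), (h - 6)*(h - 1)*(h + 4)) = h - 1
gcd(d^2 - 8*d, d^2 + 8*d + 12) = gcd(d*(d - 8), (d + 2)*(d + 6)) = 1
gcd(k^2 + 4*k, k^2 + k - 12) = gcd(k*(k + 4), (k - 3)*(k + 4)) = k + 4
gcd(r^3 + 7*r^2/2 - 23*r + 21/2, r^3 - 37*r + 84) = r^2 + 4*r - 21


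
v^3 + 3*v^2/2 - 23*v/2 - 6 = (v - 3)*(v + 1/2)*(v + 4)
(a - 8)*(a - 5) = a^2 - 13*a + 40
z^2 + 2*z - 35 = (z - 5)*(z + 7)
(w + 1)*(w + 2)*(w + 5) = w^3 + 8*w^2 + 17*w + 10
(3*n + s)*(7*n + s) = 21*n^2 + 10*n*s + s^2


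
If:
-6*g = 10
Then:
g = -5/3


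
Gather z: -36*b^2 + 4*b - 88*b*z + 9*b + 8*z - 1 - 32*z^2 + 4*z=-36*b^2 + 13*b - 32*z^2 + z*(12 - 88*b) - 1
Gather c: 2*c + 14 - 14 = 2*c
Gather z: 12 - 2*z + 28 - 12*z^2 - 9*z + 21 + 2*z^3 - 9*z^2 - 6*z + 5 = 2*z^3 - 21*z^2 - 17*z + 66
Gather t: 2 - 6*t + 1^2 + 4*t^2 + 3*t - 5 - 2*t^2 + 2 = 2*t^2 - 3*t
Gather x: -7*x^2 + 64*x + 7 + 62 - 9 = -7*x^2 + 64*x + 60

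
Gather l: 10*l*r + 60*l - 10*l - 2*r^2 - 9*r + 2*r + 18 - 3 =l*(10*r + 50) - 2*r^2 - 7*r + 15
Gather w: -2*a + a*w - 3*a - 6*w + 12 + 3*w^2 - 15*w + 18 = -5*a + 3*w^2 + w*(a - 21) + 30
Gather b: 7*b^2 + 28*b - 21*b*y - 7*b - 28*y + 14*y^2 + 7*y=7*b^2 + b*(21 - 21*y) + 14*y^2 - 21*y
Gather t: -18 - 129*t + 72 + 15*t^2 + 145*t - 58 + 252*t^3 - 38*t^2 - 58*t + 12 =252*t^3 - 23*t^2 - 42*t + 8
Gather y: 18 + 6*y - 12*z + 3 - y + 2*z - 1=5*y - 10*z + 20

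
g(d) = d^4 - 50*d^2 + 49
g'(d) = 4*d^3 - 100*d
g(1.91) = -120.10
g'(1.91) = -163.13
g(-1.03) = -2.92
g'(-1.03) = 98.63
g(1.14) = -14.29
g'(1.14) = -108.07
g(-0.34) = 43.23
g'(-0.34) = 33.84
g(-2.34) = -194.80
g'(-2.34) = 182.75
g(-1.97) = -129.98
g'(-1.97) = 166.42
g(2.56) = -235.73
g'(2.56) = -188.89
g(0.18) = 47.38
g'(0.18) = -17.98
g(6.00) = -455.00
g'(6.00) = 264.00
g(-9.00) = 2560.00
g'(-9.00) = -2016.00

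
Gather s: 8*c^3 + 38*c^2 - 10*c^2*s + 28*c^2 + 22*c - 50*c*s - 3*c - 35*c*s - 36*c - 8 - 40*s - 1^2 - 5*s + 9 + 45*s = 8*c^3 + 66*c^2 - 17*c + s*(-10*c^2 - 85*c)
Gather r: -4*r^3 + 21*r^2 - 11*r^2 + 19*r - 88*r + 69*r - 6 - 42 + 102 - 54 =-4*r^3 + 10*r^2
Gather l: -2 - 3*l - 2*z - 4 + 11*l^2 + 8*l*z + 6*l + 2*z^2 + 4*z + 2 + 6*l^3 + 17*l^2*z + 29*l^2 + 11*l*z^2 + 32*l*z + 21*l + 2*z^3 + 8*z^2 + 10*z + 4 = 6*l^3 + l^2*(17*z + 40) + l*(11*z^2 + 40*z + 24) + 2*z^3 + 10*z^2 + 12*z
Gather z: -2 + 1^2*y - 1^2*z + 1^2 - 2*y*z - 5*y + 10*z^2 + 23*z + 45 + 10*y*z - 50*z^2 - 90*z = -4*y - 40*z^2 + z*(8*y - 68) + 44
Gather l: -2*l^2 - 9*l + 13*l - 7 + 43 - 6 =-2*l^2 + 4*l + 30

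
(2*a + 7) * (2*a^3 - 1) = 4*a^4 + 14*a^3 - 2*a - 7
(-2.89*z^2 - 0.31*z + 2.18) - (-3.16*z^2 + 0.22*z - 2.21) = 0.27*z^2 - 0.53*z + 4.39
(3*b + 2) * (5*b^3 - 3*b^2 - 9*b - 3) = 15*b^4 + b^3 - 33*b^2 - 27*b - 6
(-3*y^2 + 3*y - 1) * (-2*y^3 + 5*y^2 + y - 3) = 6*y^5 - 21*y^4 + 14*y^3 + 7*y^2 - 10*y + 3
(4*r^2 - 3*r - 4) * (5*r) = 20*r^3 - 15*r^2 - 20*r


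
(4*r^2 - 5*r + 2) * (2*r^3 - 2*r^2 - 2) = 8*r^5 - 18*r^4 + 14*r^3 - 12*r^2 + 10*r - 4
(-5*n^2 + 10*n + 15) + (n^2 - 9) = -4*n^2 + 10*n + 6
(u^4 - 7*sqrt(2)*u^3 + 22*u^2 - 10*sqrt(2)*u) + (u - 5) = u^4 - 7*sqrt(2)*u^3 + 22*u^2 - 10*sqrt(2)*u + u - 5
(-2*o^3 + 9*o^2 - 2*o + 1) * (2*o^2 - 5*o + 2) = -4*o^5 + 28*o^4 - 53*o^3 + 30*o^2 - 9*o + 2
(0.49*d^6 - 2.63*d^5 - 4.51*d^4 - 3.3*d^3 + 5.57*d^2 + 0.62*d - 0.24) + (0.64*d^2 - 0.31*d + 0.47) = 0.49*d^6 - 2.63*d^5 - 4.51*d^4 - 3.3*d^3 + 6.21*d^2 + 0.31*d + 0.23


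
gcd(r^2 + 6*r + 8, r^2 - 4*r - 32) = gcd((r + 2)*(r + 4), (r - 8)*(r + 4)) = r + 4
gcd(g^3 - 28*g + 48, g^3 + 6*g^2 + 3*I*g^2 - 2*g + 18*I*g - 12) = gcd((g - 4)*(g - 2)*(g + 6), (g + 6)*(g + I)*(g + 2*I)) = g + 6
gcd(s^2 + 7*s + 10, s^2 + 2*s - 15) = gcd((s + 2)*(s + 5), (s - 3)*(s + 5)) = s + 5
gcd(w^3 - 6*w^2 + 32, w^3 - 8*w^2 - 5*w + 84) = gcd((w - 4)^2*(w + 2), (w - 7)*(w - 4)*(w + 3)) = w - 4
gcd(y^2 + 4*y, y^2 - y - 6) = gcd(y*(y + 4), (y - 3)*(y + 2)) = 1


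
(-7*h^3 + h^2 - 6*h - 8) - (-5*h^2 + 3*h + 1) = -7*h^3 + 6*h^2 - 9*h - 9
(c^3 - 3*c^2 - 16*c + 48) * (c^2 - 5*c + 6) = c^5 - 8*c^4 + 5*c^3 + 110*c^2 - 336*c + 288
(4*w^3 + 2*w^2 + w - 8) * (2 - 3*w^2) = -12*w^5 - 6*w^4 + 5*w^3 + 28*w^2 + 2*w - 16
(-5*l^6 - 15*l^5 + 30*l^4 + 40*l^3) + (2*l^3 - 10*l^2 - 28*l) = -5*l^6 - 15*l^5 + 30*l^4 + 42*l^3 - 10*l^2 - 28*l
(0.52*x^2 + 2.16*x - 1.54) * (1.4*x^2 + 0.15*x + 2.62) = 0.728*x^4 + 3.102*x^3 - 0.4696*x^2 + 5.4282*x - 4.0348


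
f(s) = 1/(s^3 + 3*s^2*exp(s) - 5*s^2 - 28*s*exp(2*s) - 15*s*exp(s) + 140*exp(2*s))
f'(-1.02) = -0.11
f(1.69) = 0.00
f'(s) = (-3*s^2*exp(s) - 3*s^2 + 56*s*exp(2*s) + 9*s*exp(s) + 10*s - 252*exp(2*s) + 15*exp(s))/(s^3 + 3*s^2*exp(s) - 5*s^2 - 28*s*exp(2*s) - 15*s*exp(s) + 140*exp(2*s))^2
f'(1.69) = -0.00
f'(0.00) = -0.01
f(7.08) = -0.00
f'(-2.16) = -0.07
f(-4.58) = -0.01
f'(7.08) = 0.00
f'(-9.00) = 0.00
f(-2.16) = -0.04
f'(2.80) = -0.00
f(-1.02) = 0.04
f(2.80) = 0.00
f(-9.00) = 0.00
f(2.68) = 0.00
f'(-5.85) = -0.00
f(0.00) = 0.01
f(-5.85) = -0.00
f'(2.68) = -0.00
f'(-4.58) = -0.00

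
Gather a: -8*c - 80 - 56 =-8*c - 136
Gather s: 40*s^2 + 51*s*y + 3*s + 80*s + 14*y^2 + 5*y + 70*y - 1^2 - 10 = 40*s^2 + s*(51*y + 83) + 14*y^2 + 75*y - 11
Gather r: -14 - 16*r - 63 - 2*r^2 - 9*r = -2*r^2 - 25*r - 77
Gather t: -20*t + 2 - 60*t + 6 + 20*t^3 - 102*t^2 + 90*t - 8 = 20*t^3 - 102*t^2 + 10*t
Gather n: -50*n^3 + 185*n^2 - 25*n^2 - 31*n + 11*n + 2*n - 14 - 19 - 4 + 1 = -50*n^3 + 160*n^2 - 18*n - 36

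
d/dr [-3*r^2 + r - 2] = 1 - 6*r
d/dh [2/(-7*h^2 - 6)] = 28*h/(7*h^2 + 6)^2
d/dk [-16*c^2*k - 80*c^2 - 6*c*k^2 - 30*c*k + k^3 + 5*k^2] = -16*c^2 - 12*c*k - 30*c + 3*k^2 + 10*k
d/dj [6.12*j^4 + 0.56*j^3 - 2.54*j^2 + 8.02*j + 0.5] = 24.48*j^3 + 1.68*j^2 - 5.08*j + 8.02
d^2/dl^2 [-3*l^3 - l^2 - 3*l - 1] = -18*l - 2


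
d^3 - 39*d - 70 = (d - 7)*(d + 2)*(d + 5)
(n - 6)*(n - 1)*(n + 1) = n^3 - 6*n^2 - n + 6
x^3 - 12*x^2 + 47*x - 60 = (x - 5)*(x - 4)*(x - 3)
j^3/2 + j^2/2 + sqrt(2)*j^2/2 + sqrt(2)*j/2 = j*(j/2 + sqrt(2)/2)*(j + 1)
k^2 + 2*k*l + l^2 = (k + l)^2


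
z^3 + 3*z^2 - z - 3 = (z - 1)*(z + 1)*(z + 3)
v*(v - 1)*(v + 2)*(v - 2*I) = v^4 + v^3 - 2*I*v^3 - 2*v^2 - 2*I*v^2 + 4*I*v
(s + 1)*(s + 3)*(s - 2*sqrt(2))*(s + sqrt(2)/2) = s^4 - 3*sqrt(2)*s^3/2 + 4*s^3 - 6*sqrt(2)*s^2 + s^2 - 8*s - 9*sqrt(2)*s/2 - 6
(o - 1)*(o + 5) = o^2 + 4*o - 5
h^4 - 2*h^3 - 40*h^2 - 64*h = h*(h - 8)*(h + 2)*(h + 4)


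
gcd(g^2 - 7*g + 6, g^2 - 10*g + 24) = g - 6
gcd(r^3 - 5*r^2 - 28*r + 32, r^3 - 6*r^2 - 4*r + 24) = 1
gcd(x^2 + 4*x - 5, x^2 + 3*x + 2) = 1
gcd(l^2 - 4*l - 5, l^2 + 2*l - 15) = 1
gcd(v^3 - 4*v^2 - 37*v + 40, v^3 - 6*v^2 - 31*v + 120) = v^2 - 3*v - 40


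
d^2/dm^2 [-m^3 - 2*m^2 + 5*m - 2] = -6*m - 4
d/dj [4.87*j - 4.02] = 4.87000000000000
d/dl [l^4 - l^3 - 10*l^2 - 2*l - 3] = 4*l^3 - 3*l^2 - 20*l - 2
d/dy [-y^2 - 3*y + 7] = -2*y - 3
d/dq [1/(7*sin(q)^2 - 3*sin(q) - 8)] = (3 - 14*sin(q))*cos(q)/(-7*sin(q)^2 + 3*sin(q) + 8)^2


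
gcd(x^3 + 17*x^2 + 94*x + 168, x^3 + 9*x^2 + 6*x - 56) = x^2 + 11*x + 28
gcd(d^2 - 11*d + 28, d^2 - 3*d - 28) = d - 7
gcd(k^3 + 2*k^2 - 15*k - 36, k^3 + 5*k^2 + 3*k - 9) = k^2 + 6*k + 9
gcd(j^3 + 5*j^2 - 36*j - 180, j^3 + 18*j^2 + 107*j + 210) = j^2 + 11*j + 30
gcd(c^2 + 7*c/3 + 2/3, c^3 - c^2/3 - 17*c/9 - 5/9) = c + 1/3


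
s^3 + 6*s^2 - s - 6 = (s - 1)*(s + 1)*(s + 6)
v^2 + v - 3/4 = (v - 1/2)*(v + 3/2)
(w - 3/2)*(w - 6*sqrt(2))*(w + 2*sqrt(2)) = w^3 - 4*sqrt(2)*w^2 - 3*w^2/2 - 24*w + 6*sqrt(2)*w + 36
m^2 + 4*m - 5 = (m - 1)*(m + 5)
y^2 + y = y*(y + 1)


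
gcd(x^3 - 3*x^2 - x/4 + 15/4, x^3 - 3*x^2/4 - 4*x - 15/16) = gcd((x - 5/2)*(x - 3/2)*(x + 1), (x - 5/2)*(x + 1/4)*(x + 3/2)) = x - 5/2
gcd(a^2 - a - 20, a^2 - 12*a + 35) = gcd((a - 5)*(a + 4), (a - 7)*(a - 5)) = a - 5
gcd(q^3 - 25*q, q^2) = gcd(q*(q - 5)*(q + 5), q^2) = q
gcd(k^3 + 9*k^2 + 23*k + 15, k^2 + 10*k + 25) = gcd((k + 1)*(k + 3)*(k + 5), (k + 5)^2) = k + 5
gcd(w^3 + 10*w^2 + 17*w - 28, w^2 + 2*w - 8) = w + 4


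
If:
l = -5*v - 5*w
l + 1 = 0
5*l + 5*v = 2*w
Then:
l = -1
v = 27/35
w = -4/7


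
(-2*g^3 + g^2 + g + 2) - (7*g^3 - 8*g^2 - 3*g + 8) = -9*g^3 + 9*g^2 + 4*g - 6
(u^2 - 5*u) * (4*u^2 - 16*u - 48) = 4*u^4 - 36*u^3 + 32*u^2 + 240*u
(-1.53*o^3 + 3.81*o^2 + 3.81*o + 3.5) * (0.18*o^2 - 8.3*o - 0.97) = -0.2754*o^5 + 13.3848*o^4 - 29.4531*o^3 - 34.6887*o^2 - 32.7457*o - 3.395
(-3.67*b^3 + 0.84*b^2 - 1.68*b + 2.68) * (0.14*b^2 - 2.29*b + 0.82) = -0.5138*b^5 + 8.5219*b^4 - 5.1682*b^3 + 4.9112*b^2 - 7.5148*b + 2.1976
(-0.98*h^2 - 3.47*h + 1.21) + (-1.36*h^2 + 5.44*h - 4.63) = -2.34*h^2 + 1.97*h - 3.42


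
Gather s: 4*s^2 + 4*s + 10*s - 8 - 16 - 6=4*s^2 + 14*s - 30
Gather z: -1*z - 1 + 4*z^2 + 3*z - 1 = 4*z^2 + 2*z - 2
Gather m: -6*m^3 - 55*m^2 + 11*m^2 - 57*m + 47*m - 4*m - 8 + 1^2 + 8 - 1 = -6*m^3 - 44*m^2 - 14*m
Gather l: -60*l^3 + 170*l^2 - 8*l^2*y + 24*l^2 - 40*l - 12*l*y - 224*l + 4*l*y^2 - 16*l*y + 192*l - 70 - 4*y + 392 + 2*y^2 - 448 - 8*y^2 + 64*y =-60*l^3 + l^2*(194 - 8*y) + l*(4*y^2 - 28*y - 72) - 6*y^2 + 60*y - 126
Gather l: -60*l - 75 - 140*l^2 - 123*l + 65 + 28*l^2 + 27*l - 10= -112*l^2 - 156*l - 20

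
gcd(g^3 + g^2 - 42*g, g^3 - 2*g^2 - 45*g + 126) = g^2 + g - 42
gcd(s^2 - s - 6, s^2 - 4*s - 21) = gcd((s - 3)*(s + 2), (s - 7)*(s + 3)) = 1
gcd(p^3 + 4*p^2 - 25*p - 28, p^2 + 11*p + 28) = p + 7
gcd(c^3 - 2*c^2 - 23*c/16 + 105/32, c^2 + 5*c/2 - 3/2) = 1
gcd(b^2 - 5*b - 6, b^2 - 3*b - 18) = b - 6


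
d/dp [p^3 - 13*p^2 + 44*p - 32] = 3*p^2 - 26*p + 44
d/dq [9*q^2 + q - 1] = 18*q + 1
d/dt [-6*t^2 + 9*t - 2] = 9 - 12*t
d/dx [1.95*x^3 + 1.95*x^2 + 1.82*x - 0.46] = 5.85*x^2 + 3.9*x + 1.82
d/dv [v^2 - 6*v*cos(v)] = 6*v*sin(v) + 2*v - 6*cos(v)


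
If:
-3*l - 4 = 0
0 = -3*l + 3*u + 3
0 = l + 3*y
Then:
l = -4/3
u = -7/3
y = 4/9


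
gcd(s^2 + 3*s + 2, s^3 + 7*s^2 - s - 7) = s + 1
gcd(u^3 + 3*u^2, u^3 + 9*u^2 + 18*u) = u^2 + 3*u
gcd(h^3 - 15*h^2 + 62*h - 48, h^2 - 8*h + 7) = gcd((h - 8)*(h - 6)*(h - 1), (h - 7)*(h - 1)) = h - 1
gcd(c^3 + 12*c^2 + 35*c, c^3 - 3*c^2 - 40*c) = c^2 + 5*c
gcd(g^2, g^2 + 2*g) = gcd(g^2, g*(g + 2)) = g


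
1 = 1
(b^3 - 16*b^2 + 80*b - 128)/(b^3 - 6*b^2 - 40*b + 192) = (b - 4)/(b + 6)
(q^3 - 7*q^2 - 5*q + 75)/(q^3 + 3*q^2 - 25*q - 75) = (q - 5)/(q + 5)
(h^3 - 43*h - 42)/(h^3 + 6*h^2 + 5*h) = (h^2 - h - 42)/(h*(h + 5))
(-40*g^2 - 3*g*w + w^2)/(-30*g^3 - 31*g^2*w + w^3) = (-8*g + w)/(-6*g^2 - 5*g*w + w^2)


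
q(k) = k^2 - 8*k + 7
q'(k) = 2*k - 8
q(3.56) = -8.81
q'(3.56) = -0.88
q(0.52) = 3.11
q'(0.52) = -6.96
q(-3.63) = 49.22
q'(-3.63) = -15.26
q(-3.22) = 43.13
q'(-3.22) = -14.44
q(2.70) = -7.31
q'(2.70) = -2.60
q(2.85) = -7.68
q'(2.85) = -2.30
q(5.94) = -5.24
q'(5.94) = 3.88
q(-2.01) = 27.12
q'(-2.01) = -12.02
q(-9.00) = 160.00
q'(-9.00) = -26.00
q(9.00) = 16.00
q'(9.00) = 10.00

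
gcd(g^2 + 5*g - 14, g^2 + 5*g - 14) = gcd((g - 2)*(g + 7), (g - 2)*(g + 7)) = g^2 + 5*g - 14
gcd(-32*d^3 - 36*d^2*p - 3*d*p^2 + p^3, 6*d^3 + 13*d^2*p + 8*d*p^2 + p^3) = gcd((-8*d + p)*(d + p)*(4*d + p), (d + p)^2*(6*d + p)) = d + p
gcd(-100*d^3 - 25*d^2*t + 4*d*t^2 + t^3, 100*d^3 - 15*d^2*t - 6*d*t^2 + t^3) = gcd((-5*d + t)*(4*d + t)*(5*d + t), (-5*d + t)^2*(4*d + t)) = -20*d^2 - d*t + t^2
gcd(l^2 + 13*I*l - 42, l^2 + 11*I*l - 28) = l + 7*I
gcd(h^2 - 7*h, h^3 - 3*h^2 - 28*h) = h^2 - 7*h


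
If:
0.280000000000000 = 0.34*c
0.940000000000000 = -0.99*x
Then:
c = 0.82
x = -0.95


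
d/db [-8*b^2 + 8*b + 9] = 8 - 16*b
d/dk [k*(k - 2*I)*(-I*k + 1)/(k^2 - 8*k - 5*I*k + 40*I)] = (-I*k^4 + k^3*(-10 + 16*I) + k^2*(128 + 7*I) - 80*I*k + 80)/(k^4 + k^3*(-16 - 10*I) + k^2*(39 + 160*I) + k*(400 - 640*I) - 1600)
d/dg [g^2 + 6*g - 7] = 2*g + 6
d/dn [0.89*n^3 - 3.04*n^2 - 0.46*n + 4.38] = 2.67*n^2 - 6.08*n - 0.46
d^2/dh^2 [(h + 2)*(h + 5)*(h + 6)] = 6*h + 26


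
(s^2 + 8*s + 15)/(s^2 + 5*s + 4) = (s^2 + 8*s + 15)/(s^2 + 5*s + 4)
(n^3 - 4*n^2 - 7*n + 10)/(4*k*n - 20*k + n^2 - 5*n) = (n^2 + n - 2)/(4*k + n)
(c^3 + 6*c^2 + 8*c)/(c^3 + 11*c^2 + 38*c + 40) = c/(c + 5)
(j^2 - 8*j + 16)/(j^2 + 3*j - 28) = (j - 4)/(j + 7)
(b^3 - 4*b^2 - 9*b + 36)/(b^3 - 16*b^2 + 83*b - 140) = (b^2 - 9)/(b^2 - 12*b + 35)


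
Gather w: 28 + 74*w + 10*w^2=10*w^2 + 74*w + 28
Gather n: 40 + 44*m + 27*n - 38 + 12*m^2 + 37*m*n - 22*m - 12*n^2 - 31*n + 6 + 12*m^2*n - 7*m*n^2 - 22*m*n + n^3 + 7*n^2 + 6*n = 12*m^2 + 22*m + n^3 + n^2*(-7*m - 5) + n*(12*m^2 + 15*m + 2) + 8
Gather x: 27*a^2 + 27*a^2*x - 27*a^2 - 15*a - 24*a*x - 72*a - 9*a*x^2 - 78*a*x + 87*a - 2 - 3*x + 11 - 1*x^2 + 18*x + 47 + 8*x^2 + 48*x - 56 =x^2*(7 - 9*a) + x*(27*a^2 - 102*a + 63)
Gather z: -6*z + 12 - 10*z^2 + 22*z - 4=-10*z^2 + 16*z + 8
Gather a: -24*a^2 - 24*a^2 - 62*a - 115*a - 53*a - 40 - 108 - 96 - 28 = -48*a^2 - 230*a - 272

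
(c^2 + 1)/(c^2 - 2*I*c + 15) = (c^2 + 1)/(c^2 - 2*I*c + 15)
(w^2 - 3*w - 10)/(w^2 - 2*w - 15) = (w + 2)/(w + 3)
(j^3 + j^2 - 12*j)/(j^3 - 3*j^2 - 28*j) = (j - 3)/(j - 7)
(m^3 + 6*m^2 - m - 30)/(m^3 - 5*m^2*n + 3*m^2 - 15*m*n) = (m^2 + 3*m - 10)/(m*(m - 5*n))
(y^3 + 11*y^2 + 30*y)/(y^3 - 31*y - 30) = y*(y + 6)/(y^2 - 5*y - 6)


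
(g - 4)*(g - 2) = g^2 - 6*g + 8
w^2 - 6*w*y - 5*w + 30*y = (w - 5)*(w - 6*y)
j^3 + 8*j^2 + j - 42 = (j - 2)*(j + 3)*(j + 7)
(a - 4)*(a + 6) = a^2 + 2*a - 24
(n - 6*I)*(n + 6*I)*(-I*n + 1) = -I*n^3 + n^2 - 36*I*n + 36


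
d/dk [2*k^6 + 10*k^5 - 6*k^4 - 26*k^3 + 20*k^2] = 2*k*(6*k^4 + 25*k^3 - 12*k^2 - 39*k + 20)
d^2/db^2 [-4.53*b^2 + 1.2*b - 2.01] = -9.06000000000000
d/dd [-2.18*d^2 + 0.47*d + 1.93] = 0.47 - 4.36*d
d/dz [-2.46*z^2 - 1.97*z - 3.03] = -4.92*z - 1.97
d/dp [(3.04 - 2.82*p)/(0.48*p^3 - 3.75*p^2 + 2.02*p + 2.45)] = (2.7072*p^3 - 14.9526*p^2 + 22.8*p - 13.0498)/(0.2304*p^6 - 3.6*p^5 + 16.0017*p^4 - 12.798*p^3 - 14.2946*p^2 + 9.898*p + 6.0025)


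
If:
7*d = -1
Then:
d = -1/7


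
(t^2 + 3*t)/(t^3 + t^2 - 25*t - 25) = t*(t + 3)/(t^3 + t^2 - 25*t - 25)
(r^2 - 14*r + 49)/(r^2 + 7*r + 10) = (r^2 - 14*r + 49)/(r^2 + 7*r + 10)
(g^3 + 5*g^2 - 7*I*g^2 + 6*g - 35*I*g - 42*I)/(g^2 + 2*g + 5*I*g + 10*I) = (g^2 + g*(3 - 7*I) - 21*I)/(g + 5*I)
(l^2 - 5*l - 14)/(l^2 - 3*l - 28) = (l + 2)/(l + 4)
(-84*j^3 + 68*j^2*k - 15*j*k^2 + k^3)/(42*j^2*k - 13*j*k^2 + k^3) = (-2*j + k)/k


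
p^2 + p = p*(p + 1)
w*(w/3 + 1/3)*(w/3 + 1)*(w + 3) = w^4/9 + 7*w^3/9 + 5*w^2/3 + w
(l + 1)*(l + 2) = l^2 + 3*l + 2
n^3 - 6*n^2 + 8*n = n*(n - 4)*(n - 2)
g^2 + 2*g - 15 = (g - 3)*(g + 5)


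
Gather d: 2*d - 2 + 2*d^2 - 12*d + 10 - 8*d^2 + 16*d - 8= -6*d^2 + 6*d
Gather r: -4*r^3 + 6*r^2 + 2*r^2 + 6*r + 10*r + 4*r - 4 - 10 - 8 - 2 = -4*r^3 + 8*r^2 + 20*r - 24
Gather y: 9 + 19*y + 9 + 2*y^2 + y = 2*y^2 + 20*y + 18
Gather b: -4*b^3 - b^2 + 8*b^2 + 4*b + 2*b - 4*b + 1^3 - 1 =-4*b^3 + 7*b^2 + 2*b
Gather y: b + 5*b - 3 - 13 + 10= 6*b - 6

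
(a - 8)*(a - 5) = a^2 - 13*a + 40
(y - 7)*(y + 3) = y^2 - 4*y - 21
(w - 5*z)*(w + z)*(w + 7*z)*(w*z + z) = w^4*z + 3*w^3*z^2 + w^3*z - 33*w^2*z^3 + 3*w^2*z^2 - 35*w*z^4 - 33*w*z^3 - 35*z^4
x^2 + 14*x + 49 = (x + 7)^2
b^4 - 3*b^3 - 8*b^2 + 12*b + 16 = (b - 4)*(b - 2)*(b + 1)*(b + 2)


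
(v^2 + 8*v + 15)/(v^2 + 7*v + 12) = (v + 5)/(v + 4)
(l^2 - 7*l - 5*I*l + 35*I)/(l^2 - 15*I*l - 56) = (-l^2 + 7*l + 5*I*l - 35*I)/(-l^2 + 15*I*l + 56)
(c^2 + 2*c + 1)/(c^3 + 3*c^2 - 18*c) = (c^2 + 2*c + 1)/(c*(c^2 + 3*c - 18))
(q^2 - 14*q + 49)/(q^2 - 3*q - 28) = (q - 7)/(q + 4)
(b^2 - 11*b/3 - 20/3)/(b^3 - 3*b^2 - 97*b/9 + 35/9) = 3*(3*b + 4)/(9*b^2 + 18*b - 7)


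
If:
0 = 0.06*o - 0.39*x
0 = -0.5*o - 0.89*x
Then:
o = 0.00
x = 0.00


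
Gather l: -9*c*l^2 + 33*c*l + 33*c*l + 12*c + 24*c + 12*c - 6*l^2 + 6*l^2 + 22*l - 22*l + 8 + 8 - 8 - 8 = -9*c*l^2 + 66*c*l + 48*c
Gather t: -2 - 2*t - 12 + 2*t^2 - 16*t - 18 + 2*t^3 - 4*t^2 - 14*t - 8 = 2*t^3 - 2*t^2 - 32*t - 40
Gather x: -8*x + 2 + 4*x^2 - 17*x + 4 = 4*x^2 - 25*x + 6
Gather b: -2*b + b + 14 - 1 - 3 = 10 - b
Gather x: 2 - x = 2 - x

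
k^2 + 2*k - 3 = (k - 1)*(k + 3)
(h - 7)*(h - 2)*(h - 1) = h^3 - 10*h^2 + 23*h - 14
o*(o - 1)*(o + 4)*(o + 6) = o^4 + 9*o^3 + 14*o^2 - 24*o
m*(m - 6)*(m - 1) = m^3 - 7*m^2 + 6*m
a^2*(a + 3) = a^3 + 3*a^2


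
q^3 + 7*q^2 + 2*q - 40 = (q - 2)*(q + 4)*(q + 5)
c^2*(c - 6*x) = c^3 - 6*c^2*x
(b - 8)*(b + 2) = b^2 - 6*b - 16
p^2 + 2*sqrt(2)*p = p*(p + 2*sqrt(2))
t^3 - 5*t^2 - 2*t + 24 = (t - 4)*(t - 3)*(t + 2)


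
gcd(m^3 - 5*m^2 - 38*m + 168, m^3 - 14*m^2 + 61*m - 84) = m^2 - 11*m + 28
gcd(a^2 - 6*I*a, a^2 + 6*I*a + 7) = 1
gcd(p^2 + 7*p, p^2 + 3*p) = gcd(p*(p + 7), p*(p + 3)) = p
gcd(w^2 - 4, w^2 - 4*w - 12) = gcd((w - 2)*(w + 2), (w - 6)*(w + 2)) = w + 2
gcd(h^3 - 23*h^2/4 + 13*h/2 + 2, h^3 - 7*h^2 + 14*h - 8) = h^2 - 6*h + 8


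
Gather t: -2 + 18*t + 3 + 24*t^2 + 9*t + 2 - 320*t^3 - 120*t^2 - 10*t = -320*t^3 - 96*t^2 + 17*t + 3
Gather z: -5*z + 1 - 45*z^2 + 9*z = -45*z^2 + 4*z + 1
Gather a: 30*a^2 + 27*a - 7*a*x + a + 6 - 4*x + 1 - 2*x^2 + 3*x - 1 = 30*a^2 + a*(28 - 7*x) - 2*x^2 - x + 6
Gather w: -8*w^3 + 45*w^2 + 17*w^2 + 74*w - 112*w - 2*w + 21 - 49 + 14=-8*w^3 + 62*w^2 - 40*w - 14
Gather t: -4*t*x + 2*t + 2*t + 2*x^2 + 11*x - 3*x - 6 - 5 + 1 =t*(4 - 4*x) + 2*x^2 + 8*x - 10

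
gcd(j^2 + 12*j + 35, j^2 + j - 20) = j + 5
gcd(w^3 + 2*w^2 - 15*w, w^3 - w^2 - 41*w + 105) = w - 3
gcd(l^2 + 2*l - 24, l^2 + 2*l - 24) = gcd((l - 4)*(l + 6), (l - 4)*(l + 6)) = l^2 + 2*l - 24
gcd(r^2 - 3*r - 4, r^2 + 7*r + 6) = r + 1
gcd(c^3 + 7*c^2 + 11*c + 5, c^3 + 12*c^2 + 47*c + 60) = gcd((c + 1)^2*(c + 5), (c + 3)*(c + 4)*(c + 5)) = c + 5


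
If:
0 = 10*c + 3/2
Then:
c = -3/20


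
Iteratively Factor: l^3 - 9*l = (l + 3)*(l^2 - 3*l) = l*(l + 3)*(l - 3)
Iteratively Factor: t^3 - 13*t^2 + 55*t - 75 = (t - 5)*(t^2 - 8*t + 15) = (t - 5)^2*(t - 3)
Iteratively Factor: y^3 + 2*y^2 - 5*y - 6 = (y - 2)*(y^2 + 4*y + 3) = (y - 2)*(y + 3)*(y + 1)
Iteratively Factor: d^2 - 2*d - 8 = (d + 2)*(d - 4)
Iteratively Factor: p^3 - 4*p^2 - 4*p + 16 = (p - 4)*(p^2 - 4) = (p - 4)*(p - 2)*(p + 2)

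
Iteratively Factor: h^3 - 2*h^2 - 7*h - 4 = (h - 4)*(h^2 + 2*h + 1) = (h - 4)*(h + 1)*(h + 1)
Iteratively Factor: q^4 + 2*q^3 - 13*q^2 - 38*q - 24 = (q - 4)*(q^3 + 6*q^2 + 11*q + 6) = (q - 4)*(q + 2)*(q^2 + 4*q + 3) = (q - 4)*(q + 2)*(q + 3)*(q + 1)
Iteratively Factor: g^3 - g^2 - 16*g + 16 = (g - 1)*(g^2 - 16) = (g - 1)*(g + 4)*(g - 4)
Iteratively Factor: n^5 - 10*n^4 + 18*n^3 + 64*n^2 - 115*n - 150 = (n - 5)*(n^4 - 5*n^3 - 7*n^2 + 29*n + 30) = (n - 5)*(n + 1)*(n^3 - 6*n^2 - n + 30) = (n - 5)^2*(n + 1)*(n^2 - n - 6) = (n - 5)^2*(n + 1)*(n + 2)*(n - 3)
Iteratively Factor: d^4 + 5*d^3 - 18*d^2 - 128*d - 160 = (d + 4)*(d^3 + d^2 - 22*d - 40) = (d + 2)*(d + 4)*(d^2 - d - 20) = (d - 5)*(d + 2)*(d + 4)*(d + 4)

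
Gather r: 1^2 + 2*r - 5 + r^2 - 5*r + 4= r^2 - 3*r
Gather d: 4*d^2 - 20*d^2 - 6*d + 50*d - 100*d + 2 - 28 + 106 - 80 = -16*d^2 - 56*d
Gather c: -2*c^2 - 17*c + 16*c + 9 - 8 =-2*c^2 - c + 1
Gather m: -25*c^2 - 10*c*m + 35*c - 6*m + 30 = -25*c^2 + 35*c + m*(-10*c - 6) + 30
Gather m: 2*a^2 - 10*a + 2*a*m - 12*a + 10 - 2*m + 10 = 2*a^2 - 22*a + m*(2*a - 2) + 20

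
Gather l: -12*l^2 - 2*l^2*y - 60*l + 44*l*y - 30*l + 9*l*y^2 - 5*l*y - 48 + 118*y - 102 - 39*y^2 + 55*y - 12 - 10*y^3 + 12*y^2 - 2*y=l^2*(-2*y - 12) + l*(9*y^2 + 39*y - 90) - 10*y^3 - 27*y^2 + 171*y - 162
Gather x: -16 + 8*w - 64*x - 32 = 8*w - 64*x - 48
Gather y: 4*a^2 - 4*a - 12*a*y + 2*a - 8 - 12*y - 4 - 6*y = 4*a^2 - 2*a + y*(-12*a - 18) - 12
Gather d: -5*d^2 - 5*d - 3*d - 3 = -5*d^2 - 8*d - 3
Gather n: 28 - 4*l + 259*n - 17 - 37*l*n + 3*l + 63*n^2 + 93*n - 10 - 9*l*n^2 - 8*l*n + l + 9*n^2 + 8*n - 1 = n^2*(72 - 9*l) + n*(360 - 45*l)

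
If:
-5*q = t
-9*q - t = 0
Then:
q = 0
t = 0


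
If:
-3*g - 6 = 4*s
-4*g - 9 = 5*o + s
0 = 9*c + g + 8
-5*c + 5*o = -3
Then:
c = -86/97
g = -2/97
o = -721/485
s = -144/97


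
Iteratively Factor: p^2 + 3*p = (p)*(p + 3)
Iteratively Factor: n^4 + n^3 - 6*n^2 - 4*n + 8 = (n - 1)*(n^3 + 2*n^2 - 4*n - 8) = (n - 2)*(n - 1)*(n^2 + 4*n + 4) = (n - 2)*(n - 1)*(n + 2)*(n + 2)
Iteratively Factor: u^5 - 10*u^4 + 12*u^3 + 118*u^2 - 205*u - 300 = (u + 3)*(u^4 - 13*u^3 + 51*u^2 - 35*u - 100) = (u - 4)*(u + 3)*(u^3 - 9*u^2 + 15*u + 25) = (u - 5)*(u - 4)*(u + 3)*(u^2 - 4*u - 5) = (u - 5)^2*(u - 4)*(u + 3)*(u + 1)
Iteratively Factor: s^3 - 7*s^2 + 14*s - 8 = (s - 1)*(s^2 - 6*s + 8) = (s - 2)*(s - 1)*(s - 4)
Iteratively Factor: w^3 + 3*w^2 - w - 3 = (w + 1)*(w^2 + 2*w - 3) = (w + 1)*(w + 3)*(w - 1)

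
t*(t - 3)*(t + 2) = t^3 - t^2 - 6*t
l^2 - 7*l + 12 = (l - 4)*(l - 3)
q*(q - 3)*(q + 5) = q^3 + 2*q^2 - 15*q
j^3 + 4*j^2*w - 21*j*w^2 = j*(j - 3*w)*(j + 7*w)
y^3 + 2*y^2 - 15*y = y*(y - 3)*(y + 5)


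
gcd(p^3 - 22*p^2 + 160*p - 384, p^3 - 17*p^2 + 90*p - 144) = p^2 - 14*p + 48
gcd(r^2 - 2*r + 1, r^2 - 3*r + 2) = r - 1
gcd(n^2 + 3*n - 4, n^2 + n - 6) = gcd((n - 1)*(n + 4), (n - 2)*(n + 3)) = 1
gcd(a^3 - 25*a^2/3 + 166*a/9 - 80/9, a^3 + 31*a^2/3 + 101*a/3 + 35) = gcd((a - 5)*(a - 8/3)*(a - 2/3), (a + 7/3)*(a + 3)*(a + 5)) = 1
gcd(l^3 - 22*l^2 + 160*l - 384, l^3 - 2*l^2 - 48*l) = l - 8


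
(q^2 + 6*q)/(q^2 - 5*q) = (q + 6)/(q - 5)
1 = 1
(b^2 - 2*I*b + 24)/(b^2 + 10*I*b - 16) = (b^2 - 2*I*b + 24)/(b^2 + 10*I*b - 16)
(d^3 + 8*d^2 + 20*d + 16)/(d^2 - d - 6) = (d^2 + 6*d + 8)/(d - 3)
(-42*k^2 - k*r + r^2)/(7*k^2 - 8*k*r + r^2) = (6*k + r)/(-k + r)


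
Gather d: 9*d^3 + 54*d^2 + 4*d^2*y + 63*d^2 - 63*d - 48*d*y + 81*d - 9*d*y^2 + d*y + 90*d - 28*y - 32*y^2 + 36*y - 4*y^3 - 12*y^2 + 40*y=9*d^3 + d^2*(4*y + 117) + d*(-9*y^2 - 47*y + 108) - 4*y^3 - 44*y^2 + 48*y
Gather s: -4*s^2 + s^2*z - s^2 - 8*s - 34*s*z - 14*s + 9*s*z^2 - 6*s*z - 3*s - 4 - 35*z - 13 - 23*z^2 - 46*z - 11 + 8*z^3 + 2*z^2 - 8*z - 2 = s^2*(z - 5) + s*(9*z^2 - 40*z - 25) + 8*z^3 - 21*z^2 - 89*z - 30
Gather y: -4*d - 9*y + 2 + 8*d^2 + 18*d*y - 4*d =8*d^2 - 8*d + y*(18*d - 9) + 2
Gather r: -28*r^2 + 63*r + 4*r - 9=-28*r^2 + 67*r - 9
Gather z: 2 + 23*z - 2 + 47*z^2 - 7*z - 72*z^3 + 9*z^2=-72*z^3 + 56*z^2 + 16*z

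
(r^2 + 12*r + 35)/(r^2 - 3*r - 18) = (r^2 + 12*r + 35)/(r^2 - 3*r - 18)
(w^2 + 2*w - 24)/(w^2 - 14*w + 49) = (w^2 + 2*w - 24)/(w^2 - 14*w + 49)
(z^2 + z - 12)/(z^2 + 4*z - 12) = (z^2 + z - 12)/(z^2 + 4*z - 12)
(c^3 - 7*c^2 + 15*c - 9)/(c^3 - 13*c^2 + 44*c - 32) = (c^2 - 6*c + 9)/(c^2 - 12*c + 32)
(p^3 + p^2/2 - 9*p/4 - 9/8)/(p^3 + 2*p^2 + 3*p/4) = (p - 3/2)/p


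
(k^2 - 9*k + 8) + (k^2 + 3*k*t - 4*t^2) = 2*k^2 + 3*k*t - 9*k - 4*t^2 + 8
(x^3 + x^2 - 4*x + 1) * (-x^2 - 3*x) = -x^5 - 4*x^4 + x^3 + 11*x^2 - 3*x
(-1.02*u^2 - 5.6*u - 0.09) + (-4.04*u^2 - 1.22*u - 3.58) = -5.06*u^2 - 6.82*u - 3.67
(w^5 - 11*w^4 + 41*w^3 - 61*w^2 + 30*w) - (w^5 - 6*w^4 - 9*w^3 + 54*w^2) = -5*w^4 + 50*w^3 - 115*w^2 + 30*w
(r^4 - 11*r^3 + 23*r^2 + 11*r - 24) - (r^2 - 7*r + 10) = r^4 - 11*r^3 + 22*r^2 + 18*r - 34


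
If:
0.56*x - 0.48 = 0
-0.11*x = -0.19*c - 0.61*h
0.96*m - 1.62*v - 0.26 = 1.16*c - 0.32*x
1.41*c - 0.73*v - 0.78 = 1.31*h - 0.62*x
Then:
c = 0.401532912533814*v + 0.248099961355146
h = 0.077289707587273 - 0.125067628494139*v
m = 2.17268560264503*v + 0.284906500923183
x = 0.86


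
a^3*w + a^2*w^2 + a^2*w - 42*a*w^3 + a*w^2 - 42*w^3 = (a - 6*w)*(a + 7*w)*(a*w + w)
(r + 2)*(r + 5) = r^2 + 7*r + 10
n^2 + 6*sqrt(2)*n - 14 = (n - sqrt(2))*(n + 7*sqrt(2))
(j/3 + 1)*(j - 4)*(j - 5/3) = j^3/3 - 8*j^2/9 - 31*j/9 + 20/3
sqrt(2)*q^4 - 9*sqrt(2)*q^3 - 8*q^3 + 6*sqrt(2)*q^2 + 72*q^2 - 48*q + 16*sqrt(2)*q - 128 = (q - 8)*(q - 2)*(q - 4*sqrt(2))*(sqrt(2)*q + sqrt(2))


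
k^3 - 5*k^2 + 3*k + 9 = (k - 3)^2*(k + 1)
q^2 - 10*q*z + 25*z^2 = (q - 5*z)^2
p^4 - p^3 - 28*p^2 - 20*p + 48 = (p - 6)*(p - 1)*(p + 2)*(p + 4)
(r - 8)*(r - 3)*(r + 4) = r^3 - 7*r^2 - 20*r + 96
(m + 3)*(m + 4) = m^2 + 7*m + 12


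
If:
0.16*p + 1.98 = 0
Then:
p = -12.38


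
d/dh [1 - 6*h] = -6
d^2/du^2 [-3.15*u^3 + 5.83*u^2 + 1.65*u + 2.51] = 11.66 - 18.9*u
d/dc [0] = 0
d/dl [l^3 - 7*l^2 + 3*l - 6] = 3*l^2 - 14*l + 3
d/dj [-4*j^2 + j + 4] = 1 - 8*j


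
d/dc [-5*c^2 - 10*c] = -10*c - 10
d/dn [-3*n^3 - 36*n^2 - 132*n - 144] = -9*n^2 - 72*n - 132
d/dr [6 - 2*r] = -2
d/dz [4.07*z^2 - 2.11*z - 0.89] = 8.14*z - 2.11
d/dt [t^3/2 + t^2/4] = t*(3*t + 1)/2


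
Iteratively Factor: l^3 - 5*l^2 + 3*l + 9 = (l - 3)*(l^2 - 2*l - 3) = (l - 3)^2*(l + 1)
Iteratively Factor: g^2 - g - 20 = (g - 5)*(g + 4)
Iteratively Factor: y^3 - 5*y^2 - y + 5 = (y - 5)*(y^2 - 1) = (y - 5)*(y + 1)*(y - 1)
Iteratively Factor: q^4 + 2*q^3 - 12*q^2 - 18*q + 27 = (q + 3)*(q^3 - q^2 - 9*q + 9) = (q - 1)*(q + 3)*(q^2 - 9) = (q - 3)*(q - 1)*(q + 3)*(q + 3)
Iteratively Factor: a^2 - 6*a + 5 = (a - 5)*(a - 1)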